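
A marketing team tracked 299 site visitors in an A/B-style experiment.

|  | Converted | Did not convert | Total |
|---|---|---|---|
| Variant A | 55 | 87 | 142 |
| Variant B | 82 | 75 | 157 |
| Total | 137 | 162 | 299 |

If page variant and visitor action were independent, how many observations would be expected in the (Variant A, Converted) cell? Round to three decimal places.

Row total (Variant A) = 142; column total (Converted) = 137; grand total N = 299.
Expected count = (row total × column total) / N = 142 × 137 / 299 = 65.064.

65.064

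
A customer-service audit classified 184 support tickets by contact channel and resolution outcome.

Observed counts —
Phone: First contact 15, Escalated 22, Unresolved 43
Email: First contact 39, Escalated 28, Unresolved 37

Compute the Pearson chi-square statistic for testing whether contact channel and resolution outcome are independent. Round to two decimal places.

8.86

Row totals: 80, 104. Column totals: 54, 50, 80. Grand total N = 184.
Expected counts (row total × column total / N):
  Phone, First contact: 80×54/184 = 23.4783
  Phone, Escalated: 80×50/184 = 21.7391
  Phone, Unresolved: 80×80/184 = 34.7826
  Email, First contact: 104×54/184 = 30.5217
  Email, Escalated: 104×50/184 = 28.2609
  Email, Unresolved: 104×80/184 = 45.2174
Contributions (O − E)²/E:
  (15 − 23.4783)²/23.4783 = 3.0616
  (22 − 21.7391)²/21.7391 = 0.0031
  (43 − 34.7826)²/34.7826 = 1.9414
  (39 − 30.5217)²/30.5217 = 2.3551
  (28 − 28.2609)²/28.2609 = 0.0024
  (37 − 45.2174)²/45.2174 = 1.4934
χ² = 3.0616 + 0.0031 + 1.9414 + 2.3551 + 0.0024 + 1.4934 = 8.86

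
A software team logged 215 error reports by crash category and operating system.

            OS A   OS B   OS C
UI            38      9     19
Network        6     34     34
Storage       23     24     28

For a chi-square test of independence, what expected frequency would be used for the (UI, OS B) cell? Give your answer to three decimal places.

20.567

Row total (UI) = 66; column total (OS B) = 67; grand total N = 215.
Expected count = (row total × column total) / N = 66 × 67 / 215 = 20.567.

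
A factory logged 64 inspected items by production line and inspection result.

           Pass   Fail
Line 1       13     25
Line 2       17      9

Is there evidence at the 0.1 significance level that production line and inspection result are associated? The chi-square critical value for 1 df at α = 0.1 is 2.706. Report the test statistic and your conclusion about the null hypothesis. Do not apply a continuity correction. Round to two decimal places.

Row totals: 38, 26. Column totals: 30, 34. Grand total N = 64.
Expected counts (row total × column total / N):
  Line 1, Pass: 38×30/64 = 17.812
  Line 1, Fail: 38×34/64 = 20.188
  Line 2, Pass: 26×30/64 = 12.188
  Line 2, Fail: 26×34/64 = 13.812
Contributions (O − E)²/E:
  (13 − 17.812)²/17.812 = 1.3000
  (25 − 20.188)²/20.188 = 1.1470
  (17 − 12.188)²/12.188 = 1.8998
  (9 − 13.812)²/13.812 = 1.6765
χ² = 1.3000 + 1.1470 + 1.8998 + 1.6765 = 6.02
df = (2−1)(2−1) = 1. Since 6.02 > 2.706, reject the null hypothesis of independence at α = 0.1.

6.02; reject H₀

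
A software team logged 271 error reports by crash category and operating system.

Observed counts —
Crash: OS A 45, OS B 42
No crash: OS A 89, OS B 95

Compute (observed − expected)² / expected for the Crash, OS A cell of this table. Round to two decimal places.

Row total (Crash) = 87; column total (OS A) = 134; N = 271.
Expected count E = 87 × 134 / 271 = 43.018.
Contribution = (O − E)²/E = (45 − 43.018)² / 43.018 = 0.09.

0.09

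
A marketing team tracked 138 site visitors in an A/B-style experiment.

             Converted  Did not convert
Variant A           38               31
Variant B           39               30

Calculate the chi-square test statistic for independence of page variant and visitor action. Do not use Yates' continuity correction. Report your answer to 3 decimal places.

Row totals: 69, 69. Column totals: 77, 61. Grand total N = 138.
Expected counts (row total × column total / N):
  Variant A, Converted: 69×77/138 = 38.5000
  Variant A, Did not convert: 69×61/138 = 30.5000
  Variant B, Converted: 69×77/138 = 38.5000
  Variant B, Did not convert: 69×61/138 = 30.5000
Contributions (O − E)²/E:
  (38 − 38.5000)²/38.5000 = 0.0065
  (31 − 30.5000)²/30.5000 = 0.0082
  (39 − 38.5000)²/38.5000 = 0.0065
  (30 − 30.5000)²/30.5000 = 0.0082
χ² = 0.0065 + 0.0082 + 0.0065 + 0.0082 = 0.029

0.029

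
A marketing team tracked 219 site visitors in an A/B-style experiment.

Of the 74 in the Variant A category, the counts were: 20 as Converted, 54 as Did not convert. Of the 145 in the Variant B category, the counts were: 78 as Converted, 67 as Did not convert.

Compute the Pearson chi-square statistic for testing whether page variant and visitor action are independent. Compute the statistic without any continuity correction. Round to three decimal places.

Row totals: 74, 145. Column totals: 98, 121. Grand total N = 219.
Expected counts (row total × column total / N):
  Variant A, Converted: 74×98/219 = 33.1142
  Variant A, Did not convert: 74×121/219 = 40.8858
  Variant B, Converted: 145×98/219 = 64.8858
  Variant B, Did not convert: 145×121/219 = 80.1142
Contributions (O − E)²/E:
  (20 − 33.1142)²/33.1142 = 5.1936
  (54 − 40.8858)²/40.8858 = 4.2064
  (78 − 64.8858)²/64.8858 = 2.6505
  (67 − 80.1142)²/80.1142 = 2.1467
χ² = 5.1936 + 4.2064 + 2.6505 + 2.1467 = 14.197

14.197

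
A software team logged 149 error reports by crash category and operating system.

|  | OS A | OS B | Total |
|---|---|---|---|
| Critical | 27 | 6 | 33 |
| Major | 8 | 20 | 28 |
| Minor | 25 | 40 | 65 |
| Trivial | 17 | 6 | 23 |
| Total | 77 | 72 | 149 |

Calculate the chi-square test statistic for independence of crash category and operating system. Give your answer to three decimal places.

27.092

Grand total N = 149.
Expected counts (row total × column total / N):
  Critical, OS A: 33×77/149 = 17.0537
  Critical, OS B: 33×72/149 = 15.9463
  Major, OS A: 28×77/149 = 14.4698
  Major, OS B: 28×72/149 = 13.5302
  Minor, OS A: 65×77/149 = 33.5906
  Minor, OS B: 65×72/149 = 31.4094
  Trivial, OS A: 23×77/149 = 11.8859
  Trivial, OS B: 23×72/149 = 11.1141
Contributions (O − E)²/E:
  (27 − 17.0537)²/17.0537 = 5.8010
  (6 − 15.9463)²/15.9463 = 6.2039
  (8 − 14.4698)²/14.4698 = 2.8928
  (20 − 13.5302)²/13.5302 = 3.0937
  (25 − 33.5906)²/33.5906 = 2.1970
  (40 − 31.4094)²/31.4094 = 2.3496
  (17 − 11.8859)²/11.8859 = 2.2004
  (6 − 11.1141)²/11.1141 = 2.3532
χ² = 5.8010 + 6.2039 + 2.8928 + 3.0937 + 2.1970 + 2.3496 + 2.2004 + 2.3532 = 27.092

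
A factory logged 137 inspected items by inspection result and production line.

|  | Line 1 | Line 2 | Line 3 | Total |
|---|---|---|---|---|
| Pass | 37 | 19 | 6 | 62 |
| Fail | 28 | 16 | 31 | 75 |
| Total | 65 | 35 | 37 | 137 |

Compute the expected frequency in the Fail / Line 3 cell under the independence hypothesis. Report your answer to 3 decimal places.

20.255

Row total (Fail) = 75; column total (Line 3) = 37; grand total N = 137.
Expected count = (row total × column total) / N = 75 × 37 / 137 = 20.255.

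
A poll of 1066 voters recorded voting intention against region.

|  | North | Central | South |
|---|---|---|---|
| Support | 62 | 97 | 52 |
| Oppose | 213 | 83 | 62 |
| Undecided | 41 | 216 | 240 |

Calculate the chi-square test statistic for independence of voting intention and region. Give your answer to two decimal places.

278.84

Row totals: 211, 358, 497. Column totals: 316, 396, 354. Grand total N = 1066.
Expected counts (row total × column total / N):
  Support, North: 211×316/1066 = 62.548
  Support, Central: 211×396/1066 = 78.383
  Support, South: 211×354/1066 = 70.069
  Oppose, North: 358×316/1066 = 106.124
  Oppose, Central: 358×396/1066 = 132.991
  Oppose, South: 358×354/1066 = 118.886
  Undecided, North: 497×316/1066 = 147.328
  Undecided, Central: 497×396/1066 = 184.627
  Undecided, South: 497×354/1066 = 165.045
Contributions (O − E)²/E:
  (62 − 62.548)²/62.548 = 0.0048
  (97 − 78.383)²/78.383 = 4.4218
  (52 − 70.069)²/70.069 = 4.6595
  (213 − 106.124)²/106.124 = 107.6333
  (83 − 132.991)²/132.991 = 18.7915
  (62 − 118.886)²/118.886 = 27.2195
  (41 − 147.328)²/147.328 = 76.7379
  (216 − 184.627)²/184.627 = 5.3311
  (240 − 165.045)²/165.045 = 34.0407
χ² = 0.0048 + 4.4218 + 4.6595 + 107.6333 + 18.7915 + 27.2195 + 76.7379 + 5.3311 + 34.0407 = 278.84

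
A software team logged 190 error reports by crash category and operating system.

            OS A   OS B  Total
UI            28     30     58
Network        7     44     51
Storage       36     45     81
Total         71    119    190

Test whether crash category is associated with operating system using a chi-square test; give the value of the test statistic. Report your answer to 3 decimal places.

16.862

Grand total N = 190.
Expected counts (row total × column total / N):
  UI, OS A: 58×71/190 = 21.6737
  UI, OS B: 58×119/190 = 36.3263
  Network, OS A: 51×71/190 = 19.0579
  Network, OS B: 51×119/190 = 31.9421
  Storage, OS A: 81×71/190 = 30.2684
  Storage, OS B: 81×119/190 = 50.7316
Contributions (O − E)²/E:
  (28 − 21.6737)²/21.6737 = 1.8466
  (30 − 36.3263)²/36.3263 = 1.1017
  (7 − 19.0579)²/19.0579 = 7.6290
  (44 − 31.9421)²/31.9421 = 4.5518
  (36 − 30.2684)²/30.2684 = 1.0853
  (45 − 50.7316)²/50.7316 = 0.6475
χ² = 1.8466 + 1.1017 + 7.6290 + 4.5518 + 1.0853 + 0.6475 = 16.862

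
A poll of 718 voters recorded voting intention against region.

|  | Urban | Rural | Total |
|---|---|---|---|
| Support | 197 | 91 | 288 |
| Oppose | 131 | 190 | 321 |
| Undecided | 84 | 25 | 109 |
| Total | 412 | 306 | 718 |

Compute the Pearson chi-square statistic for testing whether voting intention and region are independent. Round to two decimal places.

67.62

Grand total N = 718.
Expected counts (row total × column total / N):
  Support, Urban: 288×412/718 = 165.259
  Support, Rural: 288×306/718 = 122.741
  Oppose, Urban: 321×412/718 = 184.195
  Oppose, Rural: 321×306/718 = 136.805
  Undecided, Urban: 109×412/718 = 62.546
  Undecided, Rural: 109×306/718 = 46.454
Contributions (O − E)²/E:
  (197 − 165.259)²/165.259 = 6.0964
  (91 − 122.741)²/122.741 = 8.2083
  (131 − 184.195)²/184.195 = 15.3626
  (190 − 136.805)²/136.805 = 20.6842
  (84 − 62.546)²/62.546 = 7.3590
  (25 − 46.454)²/46.454 = 9.9082
χ² = 6.0964 + 8.2083 + 15.3626 + 20.6842 + 7.3590 + 9.9082 = 67.62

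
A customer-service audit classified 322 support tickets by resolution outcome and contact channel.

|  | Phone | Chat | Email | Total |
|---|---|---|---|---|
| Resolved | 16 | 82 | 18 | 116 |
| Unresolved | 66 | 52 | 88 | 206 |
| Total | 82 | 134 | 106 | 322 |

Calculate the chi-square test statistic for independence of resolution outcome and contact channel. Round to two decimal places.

63.21

Grand total N = 322.
Expected counts (row total × column total / N):
  Resolved, Phone: 116×82/322 = 29.540
  Resolved, Chat: 116×134/322 = 48.273
  Resolved, Email: 116×106/322 = 38.186
  Unresolved, Phone: 206×82/322 = 52.460
  Unresolved, Chat: 206×134/322 = 85.727
  Unresolved, Email: 206×106/322 = 67.814
Contributions (O − E)²/E:
  (16 − 29.540)²/29.540 = 6.2062
  (82 − 48.273)²/48.273 = 23.5641
  (18 − 38.186)²/38.186 = 10.6708
  (66 − 52.460)²/52.460 = 3.4947
  (52 − 85.727)²/85.727 = 13.2690
  (88 − 67.814)²/67.814 = 6.0087
χ² = 6.2062 + 23.5641 + 10.6708 + 3.4947 + 13.2690 + 6.0087 = 63.21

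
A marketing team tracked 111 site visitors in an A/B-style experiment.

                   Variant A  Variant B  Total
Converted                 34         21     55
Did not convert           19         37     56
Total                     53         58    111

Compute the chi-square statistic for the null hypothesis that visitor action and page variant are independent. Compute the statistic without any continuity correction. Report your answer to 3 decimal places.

8.651

Grand total N = 111.
Expected counts (row total × column total / N):
  Converted, Variant A: 55×53/111 = 26.2613
  Converted, Variant B: 55×58/111 = 28.7387
  Did not convert, Variant A: 56×53/111 = 26.7387
  Did not convert, Variant B: 56×58/111 = 29.2613
Contributions (O − E)²/E:
  (34 − 26.2613)²/26.2613 = 2.2804
  (21 − 28.7387)²/28.7387 = 2.0839
  (19 − 26.7387)²/26.7387 = 2.2397
  (37 − 29.2613)²/29.2613 = 2.0466
χ² = 2.2804 + 2.0839 + 2.2397 + 2.0466 = 8.651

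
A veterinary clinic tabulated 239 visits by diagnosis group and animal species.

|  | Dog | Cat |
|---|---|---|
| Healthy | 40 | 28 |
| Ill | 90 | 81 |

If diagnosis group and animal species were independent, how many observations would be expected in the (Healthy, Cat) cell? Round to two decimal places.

Row total (Healthy) = 68; column total (Cat) = 109; grand total N = 239.
Expected count = (row total × column total) / N = 68 × 109 / 239 = 31.01.

31.01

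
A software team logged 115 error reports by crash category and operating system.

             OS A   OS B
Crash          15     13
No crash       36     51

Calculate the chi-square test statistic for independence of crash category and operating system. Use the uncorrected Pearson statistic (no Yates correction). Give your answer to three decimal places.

1.276

Row totals: 28, 87. Column totals: 51, 64. Grand total N = 115.
Expected counts (row total × column total / N):
  Crash, OS A: 28×51/115 = 12.4174
  Crash, OS B: 28×64/115 = 15.5826
  No crash, OS A: 87×51/115 = 38.5826
  No crash, OS B: 87×64/115 = 48.4174
Contributions (O − E)²/E:
  (15 − 12.4174)²/12.4174 = 0.5371
  (13 − 15.5826)²/15.5826 = 0.4280
  (36 − 38.5826)²/38.5826 = 0.1729
  (51 − 48.4174)²/48.4174 = 0.1378
χ² = 0.5371 + 0.4280 + 0.1729 + 0.1378 = 1.276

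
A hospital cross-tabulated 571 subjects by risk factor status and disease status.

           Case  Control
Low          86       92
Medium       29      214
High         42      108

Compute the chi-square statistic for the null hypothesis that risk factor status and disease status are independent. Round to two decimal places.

68.24

Row totals: 178, 243, 150. Column totals: 157, 414. Grand total N = 571.
Expected counts (row total × column total / N):
  Low, Case: 178×157/571 = 48.942
  Low, Control: 178×414/571 = 129.058
  Medium, Case: 243×157/571 = 66.814
  Medium, Control: 243×414/571 = 176.186
  High, Case: 150×157/571 = 41.243
  High, Control: 150×414/571 = 108.757
Contributions (O − E)²/E:
  (86 − 48.942)²/48.942 = 28.0596
  (92 − 129.058)²/129.058 = 10.6409
  (29 − 66.814)²/66.814 = 21.4012
  (214 − 176.186)²/176.186 = 8.1158
  (42 − 41.243)²/41.243 = 0.0139
  (108 − 108.757)²/108.757 = 0.0053
χ² = 28.0596 + 10.6409 + 21.4012 + 8.1158 + 0.0139 + 0.0053 = 68.24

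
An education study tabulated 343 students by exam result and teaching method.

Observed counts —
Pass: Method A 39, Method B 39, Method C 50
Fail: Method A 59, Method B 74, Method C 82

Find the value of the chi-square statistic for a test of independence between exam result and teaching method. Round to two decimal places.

0.66

Row totals: 128, 215. Column totals: 98, 113, 132. Grand total N = 343.
Expected counts (row total × column total / N):
  Pass, Method A: 128×98/343 = 36.571
  Pass, Method B: 128×113/343 = 42.169
  Pass, Method C: 128×132/343 = 49.259
  Fail, Method A: 215×98/343 = 61.429
  Fail, Method B: 215×113/343 = 70.831
  Fail, Method C: 215×132/343 = 82.741
Contributions (O − E)²/E:
  (39 − 36.571)²/36.571 = 0.1613
  (39 − 42.169)²/42.169 = 0.2382
  (50 − 49.259)²/49.259 = 0.0111
  (59 − 61.429)²/61.429 = 0.0960
  (74 − 70.831)²/70.831 = 0.1418
  (82 − 82.741)²/82.741 = 0.0066
χ² = 0.1613 + 0.2382 + 0.0111 + 0.0960 + 0.1418 + 0.0066 = 0.66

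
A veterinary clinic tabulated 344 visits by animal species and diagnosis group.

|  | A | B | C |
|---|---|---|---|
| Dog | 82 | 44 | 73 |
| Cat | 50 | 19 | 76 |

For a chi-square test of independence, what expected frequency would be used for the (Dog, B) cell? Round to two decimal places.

Row total (Dog) = 199; column total (B) = 63; grand total N = 344.
Expected count = (row total × column total) / N = 199 × 63 / 344 = 36.44.

36.44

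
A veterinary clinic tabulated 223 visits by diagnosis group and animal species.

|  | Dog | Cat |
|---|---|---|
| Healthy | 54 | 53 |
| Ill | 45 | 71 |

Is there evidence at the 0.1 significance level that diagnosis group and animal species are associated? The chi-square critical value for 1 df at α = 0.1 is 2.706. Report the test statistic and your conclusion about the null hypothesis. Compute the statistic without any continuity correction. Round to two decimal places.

Row totals: 107, 116. Column totals: 99, 124. Grand total N = 223.
Expected counts (row total × column total / N):
  Healthy, Dog: 107×99/223 = 47.502
  Healthy, Cat: 107×124/223 = 59.498
  Ill, Dog: 116×99/223 = 51.498
  Ill, Cat: 116×124/223 = 64.502
Contributions (O − E)²/E:
  (54 − 47.502)²/47.502 = 0.8889
  (53 − 59.498)²/59.498 = 0.7097
  (45 − 51.498)²/51.498 = 0.8199
  (71 − 64.502)²/64.502 = 0.6546
χ² = 0.8889 + 0.7097 + 0.8199 + 0.6546 = 3.07
df = (2−1)(2−1) = 1. Since 3.07 > 2.706, reject the null hypothesis of independence at α = 0.1.

3.07; reject H₀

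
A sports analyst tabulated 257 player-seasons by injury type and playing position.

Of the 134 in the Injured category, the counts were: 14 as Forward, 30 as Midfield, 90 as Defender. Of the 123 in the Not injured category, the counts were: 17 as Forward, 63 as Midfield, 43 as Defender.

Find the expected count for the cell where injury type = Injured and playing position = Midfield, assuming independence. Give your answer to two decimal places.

Row total (Injured) = 134; column total (Midfield) = 93; grand total N = 257.
Expected count = (row total × column total) / N = 134 × 93 / 257 = 48.49.

48.49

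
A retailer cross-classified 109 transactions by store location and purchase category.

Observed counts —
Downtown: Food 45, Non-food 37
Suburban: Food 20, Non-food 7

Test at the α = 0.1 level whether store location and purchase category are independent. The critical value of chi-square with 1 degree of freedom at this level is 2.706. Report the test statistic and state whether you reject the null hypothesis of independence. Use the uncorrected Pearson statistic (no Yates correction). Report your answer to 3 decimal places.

Row totals: 82, 27. Column totals: 65, 44. Grand total N = 109.
Expected counts (row total × column total / N):
  Downtown, Food: 82×65/109 = 48.8991
  Downtown, Non-food: 82×44/109 = 33.1009
  Suburban, Food: 27×65/109 = 16.1009
  Suburban, Non-food: 27×44/109 = 10.8991
Contributions (O − E)²/E:
  (45 − 48.8991)²/48.8991 = 0.3109
  (37 − 33.1009)²/33.1009 = 0.4593
  (20 − 16.1009)²/16.1009 = 0.9442
  (7 − 10.8991)²/10.8991 = 1.3949
χ² = 0.3109 + 0.4593 + 0.9442 + 1.3949 = 3.109
df = (2−1)(2−1) = 1. Since 3.109 > 2.706, reject the null hypothesis of independence at α = 0.1.

3.109; reject H₀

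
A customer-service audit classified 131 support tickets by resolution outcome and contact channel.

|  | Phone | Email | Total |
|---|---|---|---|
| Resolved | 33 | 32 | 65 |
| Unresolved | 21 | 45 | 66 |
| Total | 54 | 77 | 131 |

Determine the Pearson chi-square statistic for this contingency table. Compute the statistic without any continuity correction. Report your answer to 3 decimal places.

Grand total N = 131.
Expected counts (row total × column total / N):
  Resolved, Phone: 65×54/131 = 26.7939
  Resolved, Email: 65×77/131 = 38.2061
  Unresolved, Phone: 66×54/131 = 27.2061
  Unresolved, Email: 66×77/131 = 38.7939
Contributions (O − E)²/E:
  (33 − 26.7939)²/26.7939 = 1.4375
  (32 − 38.2061)²/38.2061 = 1.0081
  (21 − 27.2061)²/27.2061 = 1.4157
  (45 − 38.7939)²/38.7939 = 0.9928
χ² = 1.4375 + 1.0081 + 1.4157 + 0.9928 = 4.854

4.854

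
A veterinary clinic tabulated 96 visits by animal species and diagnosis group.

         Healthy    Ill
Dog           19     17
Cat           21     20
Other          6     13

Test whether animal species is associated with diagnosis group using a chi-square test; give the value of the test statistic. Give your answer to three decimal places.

Row totals: 36, 41, 19. Column totals: 46, 50. Grand total N = 96.
Expected counts (row total × column total / N):
  Dog, Healthy: 36×46/96 = 17.2500
  Dog, Ill: 36×50/96 = 18.7500
  Cat, Healthy: 41×46/96 = 19.6458
  Cat, Ill: 41×50/96 = 21.3542
  Other, Healthy: 19×46/96 = 9.1042
  Other, Ill: 19×50/96 = 9.8958
Contributions (O − E)²/E:
  (19 − 17.2500)²/17.2500 = 0.1775
  (17 − 18.7500)²/18.7500 = 0.1633
  (21 − 19.6458)²/19.6458 = 0.0933
  (20 − 21.3542)²/21.3542 = 0.0859
  (6 − 9.1042)²/9.1042 = 1.0584
  (13 − 9.8958)²/9.8958 = 0.9738
χ² = 0.1775 + 0.1633 + 0.0933 + 0.0859 + 1.0584 + 0.9738 = 2.552

2.552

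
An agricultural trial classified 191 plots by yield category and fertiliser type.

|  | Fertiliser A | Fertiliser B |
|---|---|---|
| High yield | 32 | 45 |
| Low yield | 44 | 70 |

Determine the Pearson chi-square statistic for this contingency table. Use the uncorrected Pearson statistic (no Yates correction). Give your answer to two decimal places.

0.17

Row totals: 77, 114. Column totals: 76, 115. Grand total N = 191.
Expected counts (row total × column total / N):
  High yield, Fertiliser A: 77×76/191 = 30.639
  High yield, Fertiliser B: 77×115/191 = 46.361
  Low yield, Fertiliser A: 114×76/191 = 45.361
  Low yield, Fertiliser B: 114×115/191 = 68.639
Contributions (O − E)²/E:
  (32 − 30.639)²/30.639 = 0.0605
  (45 − 46.361)²/46.361 = 0.0400
  (44 − 45.361)²/45.361 = 0.0408
  (70 − 68.639)²/68.639 = 0.0270
χ² = 0.0605 + 0.0400 + 0.0408 + 0.0270 = 0.17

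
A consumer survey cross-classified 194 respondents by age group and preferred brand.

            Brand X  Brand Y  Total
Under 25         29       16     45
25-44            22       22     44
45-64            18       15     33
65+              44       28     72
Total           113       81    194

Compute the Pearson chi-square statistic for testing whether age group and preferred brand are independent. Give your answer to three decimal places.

2.370

Grand total N = 194.
Expected counts (row total × column total / N):
  Under 25, Brand X: 45×113/194 = 26.2113
  Under 25, Brand Y: 45×81/194 = 18.7887
  25-44, Brand X: 44×113/194 = 25.6289
  25-44, Brand Y: 44×81/194 = 18.3711
  45-64, Brand X: 33×113/194 = 19.2216
  45-64, Brand Y: 33×81/194 = 13.7784
  65+, Brand X: 72×113/194 = 41.9381
  65+, Brand Y: 72×81/194 = 30.0619
Contributions (O − E)²/E:
  (29 − 26.2113)²/26.2113 = 0.2967
  (16 − 18.7887)²/18.7887 = 0.4139
  (22 − 25.6289)²/25.6289 = 0.5138
  (22 − 18.3711)²/18.3711 = 0.7168
  (18 − 19.2216)²/19.2216 = 0.0776
  (15 − 13.7784)²/13.7784 = 0.1083
  (44 − 41.9381)²/41.9381 = 0.1014
  (28 − 30.0619)²/30.0619 = 0.1414
χ² = 0.2967 + 0.4139 + 0.5138 + 0.7168 + 0.0776 + 0.1083 + 0.1014 + 0.1414 = 2.370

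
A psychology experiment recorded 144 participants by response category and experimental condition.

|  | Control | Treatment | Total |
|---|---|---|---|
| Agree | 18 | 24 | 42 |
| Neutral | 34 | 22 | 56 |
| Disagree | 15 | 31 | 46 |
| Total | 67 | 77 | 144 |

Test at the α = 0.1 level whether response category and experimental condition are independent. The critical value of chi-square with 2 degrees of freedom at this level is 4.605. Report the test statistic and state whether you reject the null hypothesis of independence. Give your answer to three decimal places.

Grand total N = 144.
Expected counts (row total × column total / N):
  Agree, Control: 42×67/144 = 19.5417
  Agree, Treatment: 42×77/144 = 22.4583
  Neutral, Control: 56×67/144 = 26.0556
  Neutral, Treatment: 56×77/144 = 29.9444
  Disagree, Control: 46×67/144 = 21.4028
  Disagree, Treatment: 46×77/144 = 24.5972
Contributions (O − E)²/E:
  (18 − 19.5417)²/19.5417 = 0.1216
  (24 − 22.4583)²/22.4583 = 0.1058
  (34 − 26.0556)²/26.0556 = 2.4223
  (22 − 29.9444)²/29.9444 = 2.1077
  (15 − 21.4028)²/21.4028 = 1.9154
  (31 − 24.5972)²/24.5972 = 1.6667
χ² = 0.1216 + 0.1058 + 2.4223 + 2.1077 + 1.9154 + 1.6667 = 8.340
df = (3−1)(2−1) = 2. Since 8.340 > 4.605, reject the null hypothesis of independence at α = 0.1.

8.340; reject H₀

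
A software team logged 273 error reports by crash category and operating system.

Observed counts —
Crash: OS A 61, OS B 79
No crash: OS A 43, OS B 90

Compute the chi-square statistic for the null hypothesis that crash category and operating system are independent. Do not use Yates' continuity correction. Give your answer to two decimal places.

Row totals: 140, 133. Column totals: 104, 169. Grand total N = 273.
Expected counts (row total × column total / N):
  Crash, OS A: 140×104/273 = 53.333
  Crash, OS B: 140×169/273 = 86.667
  No crash, OS A: 133×104/273 = 50.667
  No crash, OS B: 133×169/273 = 82.333
Contributions (O − E)²/E:
  (61 − 53.333)²/53.333 = 1.1022
  (79 − 86.667)²/86.667 = 0.6783
  (43 − 50.667)²/50.667 = 1.1602
  (90 − 82.333)²/82.333 = 0.7140
χ² = 1.1022 + 0.6783 + 1.1602 + 0.7140 = 3.65

3.65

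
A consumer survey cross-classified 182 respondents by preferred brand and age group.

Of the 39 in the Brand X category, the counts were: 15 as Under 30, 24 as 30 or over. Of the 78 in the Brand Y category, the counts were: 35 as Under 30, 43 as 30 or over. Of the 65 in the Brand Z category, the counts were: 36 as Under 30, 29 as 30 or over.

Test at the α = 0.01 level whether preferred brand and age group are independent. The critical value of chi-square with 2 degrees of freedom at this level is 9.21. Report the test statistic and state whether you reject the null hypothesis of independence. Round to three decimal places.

3.111; fail to reject H₀

Row totals: 39, 78, 65. Column totals: 86, 96. Grand total N = 182.
Expected counts (row total × column total / N):
  Brand X, Under 30: 39×86/182 = 18.4286
  Brand X, 30 or over: 39×96/182 = 20.5714
  Brand Y, Under 30: 78×86/182 = 36.8571
  Brand Y, 30 or over: 78×96/182 = 41.1429
  Brand Z, Under 30: 65×86/182 = 30.7143
  Brand Z, 30 or over: 65×96/182 = 34.2857
Contributions (O − E)²/E:
  (15 − 18.4286)²/18.4286 = 0.6379
  (24 − 20.5714)²/20.5714 = 0.5714
  (35 − 36.8571)²/36.8571 = 0.0936
  (43 − 41.1429)²/41.1429 = 0.0838
  (36 − 30.7143)²/30.7143 = 0.9096
  (29 − 34.2857)²/34.2857 = 0.8149
χ² = 0.6379 + 0.5714 + 0.0936 + 0.0838 + 0.9096 + 0.8149 = 3.111
df = (3−1)(2−1) = 2. Since 3.111 < 9.21, fail to reject the null hypothesis of independence at α = 0.01.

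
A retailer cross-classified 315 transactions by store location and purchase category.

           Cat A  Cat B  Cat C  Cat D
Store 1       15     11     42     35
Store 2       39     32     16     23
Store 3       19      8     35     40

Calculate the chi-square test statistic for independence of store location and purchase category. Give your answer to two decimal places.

Row totals: 103, 110, 102. Column totals: 73, 51, 93, 98. Grand total N = 315.
Expected counts (row total × column total / N):
  Store 1, Cat A: 103×73/315 = 23.870
  Store 1, Cat B: 103×51/315 = 16.676
  Store 1, Cat C: 103×93/315 = 30.410
  Store 1, Cat D: 103×98/315 = 32.044
  Store 2, Cat A: 110×73/315 = 25.492
  Store 2, Cat B: 110×51/315 = 17.810
  Store 2, Cat C: 110×93/315 = 32.476
  Store 2, Cat D: 110×98/315 = 34.222
  Store 3, Cat A: 102×73/315 = 23.638
  Store 3, Cat B: 102×51/315 = 16.514
  Store 3, Cat C: 102×93/315 = 30.114
  Store 3, Cat D: 102×98/315 = 31.733
Contributions (O − E)²/E:
  (15 − 23.870)²/23.870 = 3.2961
  (11 − 16.676)²/16.676 = 1.9319
  (42 − 30.410)²/30.410 = 4.4172
  (35 − 32.044)²/32.044 = 0.2727
  (39 − 25.492)²/25.492 = 7.1578
  (32 − 17.810)²/17.810 = 11.3058
  (16 − 32.476)²/32.476 = 8.3587
  (23 − 34.222)²/34.222 = 3.6799
  (19 − 23.638)²/23.638 = 0.9100
  (8 − 16.514)²/16.514 = 4.3895
  (35 − 30.114)²/30.114 = 0.7928
  (40 − 31.733)²/31.733 = 2.1537
χ² = 3.2961 + 1.9319 + 4.4172 + 0.2727 + 7.1578 + 11.3058 + 8.3587 + 3.6799 + 0.9100 + 4.3895 + 0.7928 + 2.1537 = 48.67

48.67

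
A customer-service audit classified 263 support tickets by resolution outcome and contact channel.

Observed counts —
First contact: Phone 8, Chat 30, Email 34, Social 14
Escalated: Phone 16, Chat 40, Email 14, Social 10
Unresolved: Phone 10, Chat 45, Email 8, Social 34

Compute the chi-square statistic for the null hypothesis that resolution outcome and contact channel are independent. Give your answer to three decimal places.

40.676

Row totals: 86, 80, 97. Column totals: 34, 115, 56, 58. Grand total N = 263.
Expected counts (row total × column total / N):
  First contact, Phone: 86×34/263 = 11.11787
  First contact, Chat: 86×115/263 = 37.60456
  First contact, Email: 86×56/263 = 18.31179
  First contact, Social: 86×58/263 = 18.96578
  Escalated, Phone: 80×34/263 = 10.34221
  Escalated, Chat: 80×115/263 = 34.98099
  Escalated, Email: 80×56/263 = 17.03422
  Escalated, Social: 80×58/263 = 17.64259
  Unresolved, Phone: 97×34/263 = 12.53992
  Unresolved, Chat: 97×115/263 = 42.41445
  Unresolved, Email: 97×56/263 = 20.65399
  Unresolved, Social: 97×58/263 = 21.39163
Contributions (O − E)²/E:
  (8 − 11.11787)²/11.11787 = 0.8744
  (30 − 37.60456)²/37.60456 = 1.5378
  (34 − 18.31179)²/18.31179 = 13.4405
  (14 − 18.96578)²/18.96578 = 1.3002
  (16 − 10.34221)²/10.34221 = 3.0951
  (40 − 34.98099)²/34.98099 = 0.7201
  (14 − 17.03422)²/17.03422 = 0.5405
  (10 − 17.64259)²/17.64259 = 3.3107
  (10 − 12.53992)²/12.53992 = 0.5145
  (45 − 42.41445)²/42.41445 = 0.1576
  (8 − 20.65399)²/20.65399 = 7.7527
  (34 − 21.39163)²/21.39163 = 7.4315
χ² = 0.8744 + 1.5378 + 13.4405 + 1.3002 + 3.0951 + 0.7201 + 0.5405 + 3.3107 + 0.5145 + 0.1576 + 7.7527 + 7.4315 = 40.676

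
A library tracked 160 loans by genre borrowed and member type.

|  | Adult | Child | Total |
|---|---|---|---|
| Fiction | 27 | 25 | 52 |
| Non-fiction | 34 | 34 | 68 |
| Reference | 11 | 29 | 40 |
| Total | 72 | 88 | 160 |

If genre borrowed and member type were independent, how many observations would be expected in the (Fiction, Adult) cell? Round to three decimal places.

23.400

Row total (Fiction) = 52; column total (Adult) = 72; grand total N = 160.
Expected count = (row total × column total) / N = 52 × 72 / 160 = 23.400.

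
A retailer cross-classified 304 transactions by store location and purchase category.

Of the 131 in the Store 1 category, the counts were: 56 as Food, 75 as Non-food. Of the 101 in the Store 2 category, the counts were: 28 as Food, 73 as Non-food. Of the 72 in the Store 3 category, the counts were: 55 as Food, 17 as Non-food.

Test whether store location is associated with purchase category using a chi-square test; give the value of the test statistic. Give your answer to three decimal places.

Row totals: 131, 101, 72. Column totals: 139, 165. Grand total N = 304.
Expected counts (row total × column total / N):
  Store 1, Food: 131×139/304 = 59.89803
  Store 1, Non-food: 131×165/304 = 71.10197
  Store 2, Food: 101×139/304 = 46.18092
  Store 2, Non-food: 101×165/304 = 54.81908
  Store 3, Food: 72×139/304 = 32.92105
  Store 3, Non-food: 72×165/304 = 39.07895
Contributions (O − E)²/E:
  (56 − 59.89803)²/59.89803 = 0.2537
  (75 − 71.10197)²/71.10197 = 0.2137
  (28 − 46.18092)²/46.18092 = 7.1576
  (73 − 54.81908)²/54.81908 = 6.0298
  (55 − 32.92105)²/32.92105 = 14.8075
  (17 − 39.07895)²/39.07895 = 12.4742
χ² = 0.2537 + 0.2137 + 7.1576 + 6.0298 + 14.8075 + 12.4742 = 40.937

40.937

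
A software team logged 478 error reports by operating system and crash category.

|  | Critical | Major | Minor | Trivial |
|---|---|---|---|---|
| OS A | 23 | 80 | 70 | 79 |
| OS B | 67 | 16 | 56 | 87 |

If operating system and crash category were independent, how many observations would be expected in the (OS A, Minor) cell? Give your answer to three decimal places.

66.427

Row total (OS A) = 252; column total (Minor) = 126; grand total N = 478.
Expected count = (row total × column total) / N = 252 × 126 / 478 = 66.427.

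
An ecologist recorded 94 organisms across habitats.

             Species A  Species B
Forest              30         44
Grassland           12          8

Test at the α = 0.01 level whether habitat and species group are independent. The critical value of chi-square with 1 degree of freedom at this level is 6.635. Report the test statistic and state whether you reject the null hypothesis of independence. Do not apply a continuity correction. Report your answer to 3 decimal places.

2.412; fail to reject H₀

Row totals: 74, 20. Column totals: 42, 52. Grand total N = 94.
Expected counts (row total × column total / N):
  Forest, Species A: 74×42/94 = 33.0638
  Forest, Species B: 74×52/94 = 40.9362
  Grassland, Species A: 20×42/94 = 8.9362
  Grassland, Species B: 20×52/94 = 11.0638
Contributions (O − E)²/E:
  (30 − 33.0638)²/33.0638 = 0.2839
  (44 − 40.9362)²/40.9362 = 0.2293
  (12 − 8.9362)²/8.9362 = 1.0504
  (8 − 11.0638)²/11.0638 = 0.8484
χ² = 0.2839 + 0.2293 + 1.0504 + 0.8484 = 2.412
df = (2−1)(2−1) = 1. Since 2.412 < 6.635, fail to reject the null hypothesis of independence at α = 0.01.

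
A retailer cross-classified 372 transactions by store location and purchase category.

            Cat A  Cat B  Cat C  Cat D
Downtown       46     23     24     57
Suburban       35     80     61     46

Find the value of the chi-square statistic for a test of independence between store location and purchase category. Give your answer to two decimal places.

Row totals: 150, 222. Column totals: 81, 103, 85, 103. Grand total N = 372.
Expected counts (row total × column total / N):
  Downtown, Cat A: 150×81/372 = 32.661
  Downtown, Cat B: 150×103/372 = 41.532
  Downtown, Cat C: 150×85/372 = 34.274
  Downtown, Cat D: 150×103/372 = 41.532
  Suburban, Cat A: 222×81/372 = 48.339
  Suburban, Cat B: 222×103/372 = 61.468
  Suburban, Cat C: 222×85/372 = 50.726
  Suburban, Cat D: 222×103/372 = 61.468
Contributions (O − E)²/E:
  (46 − 32.661)²/32.661 = 5.4477
  (23 − 41.532)²/41.532 = 8.2692
  (24 − 34.274)²/34.274 = 3.0797
  (57 − 41.532)²/41.532 = 5.7608
  (35 − 48.339)²/48.339 = 3.6809
  (80 − 61.468)²/61.468 = 5.5872
  (61 − 50.726)²/50.726 = 2.0809
  (46 − 61.468)²/61.468 = 3.8924
χ² = 5.4477 + 8.2692 + 3.0797 + 5.7608 + 3.6809 + 5.5872 + 2.0809 + 3.8924 = 37.80

37.80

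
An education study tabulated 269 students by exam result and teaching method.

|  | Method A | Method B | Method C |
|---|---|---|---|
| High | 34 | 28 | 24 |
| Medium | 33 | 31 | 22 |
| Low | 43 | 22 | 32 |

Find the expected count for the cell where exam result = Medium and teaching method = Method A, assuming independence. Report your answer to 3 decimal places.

35.167

Row total (Medium) = 86; column total (Method A) = 110; grand total N = 269.
Expected count = (row total × column total) / N = 86 × 110 / 269 = 35.167.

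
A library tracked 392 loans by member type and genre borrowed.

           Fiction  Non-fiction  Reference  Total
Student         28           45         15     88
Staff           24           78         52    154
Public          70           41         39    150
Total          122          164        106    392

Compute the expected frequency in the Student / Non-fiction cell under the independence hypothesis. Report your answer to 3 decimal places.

36.816

Row total (Student) = 88; column total (Non-fiction) = 164; grand total N = 392.
Expected count = (row total × column total) / N = 88 × 164 / 392 = 36.816.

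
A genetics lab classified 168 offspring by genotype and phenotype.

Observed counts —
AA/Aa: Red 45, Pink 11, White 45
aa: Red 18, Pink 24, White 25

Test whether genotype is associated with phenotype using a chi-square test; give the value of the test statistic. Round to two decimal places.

Row totals: 101, 67. Column totals: 63, 35, 70. Grand total N = 168.
Expected counts (row total × column total / N):
  AA/Aa, Red: 101×63/168 = 37.875
  AA/Aa, Pink: 101×35/168 = 21.042
  AA/Aa, White: 101×70/168 = 42.083
  aa, Red: 67×63/168 = 25.125
  aa, Pink: 67×35/168 = 13.958
  aa, White: 67×70/168 = 27.917
Contributions (O − E)²/E:
  (45 − 37.875)²/37.875 = 1.3403
  (11 − 21.042)²/21.042 = 4.7924
  (45 − 42.083)²/42.083 = 0.2022
  (18 − 25.125)²/25.125 = 2.0205
  (24 − 13.958)²/13.958 = 7.2247
  (25 − 27.917)²/27.917 = 0.3048
χ² = 1.3403 + 4.7924 + 0.2022 + 2.0205 + 7.2247 + 0.3048 = 15.88

15.88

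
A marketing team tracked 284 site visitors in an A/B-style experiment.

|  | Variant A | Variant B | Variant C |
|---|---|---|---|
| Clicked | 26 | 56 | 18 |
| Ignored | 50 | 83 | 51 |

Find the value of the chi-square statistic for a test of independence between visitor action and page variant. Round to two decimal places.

Row totals: 100, 184. Column totals: 76, 139, 69. Grand total N = 284.
Expected counts (row total × column total / N):
  Clicked, Variant A: 100×76/284 = 26.761
  Clicked, Variant B: 100×139/284 = 48.944
  Clicked, Variant C: 100×69/284 = 24.296
  Ignored, Variant A: 184×76/284 = 49.239
  Ignored, Variant B: 184×139/284 = 90.056
  Ignored, Variant C: 184×69/284 = 44.704
Contributions (O − E)²/E:
  (26 − 26.761)²/26.761 = 0.0216
  (56 − 48.944)²/48.944 = 1.0172
  (18 − 24.296)²/24.296 = 1.6315
  (50 − 49.239)²/49.239 = 0.0118
  (83 − 90.056)²/90.056 = 0.5528
  (51 − 44.704)²/44.704 = 0.8867
χ² = 0.0216 + 1.0172 + 1.6315 + 0.0118 + 0.5528 + 0.8867 = 4.12

4.12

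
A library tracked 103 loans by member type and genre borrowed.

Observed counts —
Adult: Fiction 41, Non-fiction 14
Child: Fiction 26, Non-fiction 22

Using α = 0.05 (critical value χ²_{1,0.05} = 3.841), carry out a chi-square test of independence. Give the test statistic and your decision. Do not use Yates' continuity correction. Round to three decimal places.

4.682; reject H₀

Row totals: 55, 48. Column totals: 67, 36. Grand total N = 103.
Expected counts (row total × column total / N):
  Adult, Fiction: 55×67/103 = 35.7767
  Adult, Non-fiction: 55×36/103 = 19.2233
  Child, Fiction: 48×67/103 = 31.2233
  Child, Non-fiction: 48×36/103 = 16.7767
Contributions (O − E)²/E:
  (41 − 35.7767)²/35.7767 = 0.7626
  (14 − 19.2233)²/19.2233 = 1.4193
  (26 − 31.2233)²/31.2233 = 0.8738
  (22 − 16.7767)²/16.7767 = 1.6262
χ² = 0.7626 + 1.4193 + 0.8738 + 1.6262 = 4.682
df = (2−1)(2−1) = 1. Since 4.682 > 3.841, reject the null hypothesis of independence at α = 0.05.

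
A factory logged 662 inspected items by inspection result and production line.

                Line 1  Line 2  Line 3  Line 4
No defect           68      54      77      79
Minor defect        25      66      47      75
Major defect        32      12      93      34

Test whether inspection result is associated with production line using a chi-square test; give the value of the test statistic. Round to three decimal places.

Row totals: 278, 213, 171. Column totals: 125, 132, 217, 188. Grand total N = 662.
Expected counts (row total × column total / N):
  No defect, Line 1: 278×125/662 = 52.4924
  No defect, Line 2: 278×132/662 = 55.4320
  No defect, Line 3: 278×217/662 = 91.1269
  No defect, Line 4: 278×188/662 = 78.9486
  Minor defect, Line 1: 213×125/662 = 40.2190
  Minor defect, Line 2: 213×132/662 = 42.4713
  Minor defect, Line 3: 213×217/662 = 69.8202
  Minor defect, Line 4: 213×188/662 = 60.4894
  Major defect, Line 1: 171×125/662 = 32.2885
  Major defect, Line 2: 171×132/662 = 34.0967
  Major defect, Line 3: 171×217/662 = 56.0529
  Major defect, Line 4: 171×188/662 = 48.5619
Contributions (O − E)²/E:
  (68 − 52.4924)²/52.4924 = 4.5813
  (54 − 55.4320)²/55.4320 = 0.0370
  (77 − 91.1269)²/91.1269 = 2.1900
  (79 − 78.9486)²/78.9486 = 0.0000
  (25 − 40.2190)²/40.2190 = 5.7589
  (66 − 42.4713)²/42.4713 = 13.0347
  (47 − 69.8202)²/69.8202 = 7.4586
  (75 − 60.4894)²/60.4894 = 3.4809
  (32 − 32.2885)²/32.2885 = 0.0026
  (12 − 34.0967)²/34.0967 = 14.3200
  (93 − 56.0529)²/56.0529 = 24.3536
  (34 − 48.5619)²/48.5619 = 4.3666
χ² = 4.5813 + 0.0370 + 2.1900 + 0.0000 + 5.7589 + 13.0347 + 7.4586 + 3.4809 + 0.0026 + 14.3200 + 24.3536 + 4.3666 = 79.584

79.584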